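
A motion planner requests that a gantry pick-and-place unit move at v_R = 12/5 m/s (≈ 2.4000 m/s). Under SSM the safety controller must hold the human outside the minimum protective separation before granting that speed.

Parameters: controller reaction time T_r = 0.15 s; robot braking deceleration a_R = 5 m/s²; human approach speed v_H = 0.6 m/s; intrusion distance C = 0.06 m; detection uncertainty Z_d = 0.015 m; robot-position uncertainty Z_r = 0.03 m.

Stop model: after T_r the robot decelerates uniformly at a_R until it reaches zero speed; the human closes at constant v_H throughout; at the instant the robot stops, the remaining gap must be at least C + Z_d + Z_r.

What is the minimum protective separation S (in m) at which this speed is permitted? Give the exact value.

S_min = 1419/1000 m = 1.4190 m

stop time T_s = (12/5)/5 = 0.4800 s
robot in T_r: 2.4000·0.1500 = 0.3600 m
robot covers 2.4000·0.4800 − ½·5.0000·0.4800² = 0.5760 m while stopping
human over T_r+T_s: 0.6000·(0.1500+0.4800) = 0.3780 m
margins: 0.0600+0.0150+0.0300 = 0.1050 m
S_min ≈ 0.3600+0.5760+0.3780+0.1050  ⇒  S_min = 1419/1000 m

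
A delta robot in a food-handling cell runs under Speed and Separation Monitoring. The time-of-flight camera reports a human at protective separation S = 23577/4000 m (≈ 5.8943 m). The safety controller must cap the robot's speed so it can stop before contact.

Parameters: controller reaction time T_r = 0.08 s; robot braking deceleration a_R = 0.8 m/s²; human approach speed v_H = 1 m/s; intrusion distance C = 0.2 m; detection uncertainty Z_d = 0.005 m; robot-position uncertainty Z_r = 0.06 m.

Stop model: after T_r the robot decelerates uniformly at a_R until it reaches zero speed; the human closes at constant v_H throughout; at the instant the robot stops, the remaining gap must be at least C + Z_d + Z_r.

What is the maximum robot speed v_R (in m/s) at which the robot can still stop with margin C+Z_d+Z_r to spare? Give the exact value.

quadratic (5/8)·v² + (133/100)·v + (-22197/4000) = 0
  disc = (133/100)² − 4·(5/8)·(-22197/4000) = 625681/40000 ; √disc = 791/200
  v_R = (−(133/100) + 791/200) / (2·(5/8)) = 21/10 m/s
check:
braking lasts T_s = (21/10)/(4/5) = 2.6250 s
reaction-phase robot travel = 2.1000·0.0800 = 0.1680 m
robot under decel: 2.1000²/(2·0.8000) = 2.7563 m
human over T_r+T_s: 1.0000·(0.0800+2.6250) = 2.7050 m
C+Z_d+Z_r = 0.2000+0.0050+0.0600 = 0.2650 m
sum ≈ 0.1680+2.7563+2.7050+0.2650 ≈ 5.8943 m = S ✓

v_R_max = 21/10 m/s = 2.1000 m/s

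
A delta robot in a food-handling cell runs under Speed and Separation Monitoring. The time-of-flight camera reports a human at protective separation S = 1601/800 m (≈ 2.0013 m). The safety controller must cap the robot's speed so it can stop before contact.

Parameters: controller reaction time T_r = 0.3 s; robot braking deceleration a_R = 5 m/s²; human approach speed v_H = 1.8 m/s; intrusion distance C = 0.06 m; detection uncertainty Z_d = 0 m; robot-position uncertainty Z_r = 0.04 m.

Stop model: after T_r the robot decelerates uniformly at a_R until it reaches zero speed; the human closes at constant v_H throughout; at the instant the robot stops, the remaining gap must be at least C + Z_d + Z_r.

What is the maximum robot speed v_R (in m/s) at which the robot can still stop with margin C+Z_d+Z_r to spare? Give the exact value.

v_R_max = 33/20 m/s = 1.6500 m/s

quadratic (1/10)·v² + (33/50)·v + (-1089/800) = 0
  disc = (33/50)² − 4·(1/10)·(-1089/800) = 9801/10000 ; √disc = 99/100
  v_R = (−(33/50) + 99/100) / (2·(1/10)) = 33/20 m/s
check:
stop time T_s = (33/20)/5 = 0.3300 s
robot in T_r: 1.6500·0.3000 = 0.4950 m
robot covers 1.6500·0.3300 − ½·5.0000·0.3300² = 0.2722 m while stopping
human over T_r+T_s: 1.8000·(0.3000+0.3300) = 1.1340 m
C+Z_d+Z_r = 0.0600+0.0000+0.0400 = 0.1000 m
sum ≈ 0.4950+0.2722+1.1340+0.1000 ≈ 2.0013 m = S ✓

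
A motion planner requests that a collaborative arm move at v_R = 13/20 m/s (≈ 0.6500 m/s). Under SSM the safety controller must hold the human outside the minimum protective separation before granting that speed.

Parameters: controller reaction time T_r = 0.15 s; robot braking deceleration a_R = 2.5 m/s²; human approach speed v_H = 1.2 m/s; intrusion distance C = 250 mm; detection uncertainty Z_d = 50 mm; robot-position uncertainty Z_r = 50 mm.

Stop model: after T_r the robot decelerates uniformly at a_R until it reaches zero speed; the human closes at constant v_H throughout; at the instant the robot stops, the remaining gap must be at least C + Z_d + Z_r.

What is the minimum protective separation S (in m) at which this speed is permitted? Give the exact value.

braking lasts T_s = (13/20)/(5/2) = 0.2600 s
reaction-phase robot travel = 0.6500·0.1500 = 0.0975 m
robot covers 0.6500·0.2600 − ½·2.5000·0.2600² = 0.0845 m while stopping
human closes 1.2000·0.4100 = 0.4920 m
margins: 0.2500+0.0500+0.0500 = 0.3500 m
S_min ≈ 0.0975+0.0845+0.4920+0.3500  ⇒  S_min = 128/125 m

S_min = 128/125 m = 1.0240 m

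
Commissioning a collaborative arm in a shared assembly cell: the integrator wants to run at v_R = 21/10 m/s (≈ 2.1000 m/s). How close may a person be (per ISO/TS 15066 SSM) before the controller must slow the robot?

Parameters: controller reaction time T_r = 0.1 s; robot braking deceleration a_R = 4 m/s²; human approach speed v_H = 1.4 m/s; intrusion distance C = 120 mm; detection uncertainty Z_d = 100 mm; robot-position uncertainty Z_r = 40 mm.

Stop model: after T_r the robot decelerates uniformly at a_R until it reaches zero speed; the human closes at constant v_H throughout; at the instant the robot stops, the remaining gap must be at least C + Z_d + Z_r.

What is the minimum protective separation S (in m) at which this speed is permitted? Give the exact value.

S_min = 1517/800 m = 1.8962 m

stop time T_s = (21/10)/4 = 0.5250 s
robot covers v_R·T_r = 2.1000·0.1000 = 0.2100 m before braking
robot under decel: 2.1000²/(2·4.0000) = 0.5513 m
human over T_r+T_s: 1.4000·(0.1000+0.5250) = 0.8750 m
residual clearance needed = 0.1200+0.1000+0.0400 = 0.2600 m
S_min ≈ 0.2100+0.5513+0.8750+0.2600  ⇒  S_min = 1517/800 m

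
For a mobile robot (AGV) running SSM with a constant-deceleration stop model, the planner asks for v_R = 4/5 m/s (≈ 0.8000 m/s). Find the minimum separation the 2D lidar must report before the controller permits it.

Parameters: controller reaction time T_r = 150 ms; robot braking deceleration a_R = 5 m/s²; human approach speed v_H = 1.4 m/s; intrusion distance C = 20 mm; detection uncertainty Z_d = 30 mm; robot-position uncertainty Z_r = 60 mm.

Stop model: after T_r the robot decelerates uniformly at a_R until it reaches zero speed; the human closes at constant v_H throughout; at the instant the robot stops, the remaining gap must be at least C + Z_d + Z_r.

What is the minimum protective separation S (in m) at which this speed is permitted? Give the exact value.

T_s = v_R/a_R = (4/5)/5 = 0.1600 s
robot covers v_R·T_r = 0.8000·0.1500 = 0.1200 m before braking
robot under decel: 0.8000²/(2·5.0000) = 0.0640 m
human closes 1.4000·0.3100 = 0.4340 m
residual clearance needed = 0.0200+0.0300+0.0600 = 0.1100 m
S_min ≈ 0.1200+0.0640+0.4340+0.1100  ⇒  S_min = 91/125 m

S_min = 91/125 m = 0.7280 m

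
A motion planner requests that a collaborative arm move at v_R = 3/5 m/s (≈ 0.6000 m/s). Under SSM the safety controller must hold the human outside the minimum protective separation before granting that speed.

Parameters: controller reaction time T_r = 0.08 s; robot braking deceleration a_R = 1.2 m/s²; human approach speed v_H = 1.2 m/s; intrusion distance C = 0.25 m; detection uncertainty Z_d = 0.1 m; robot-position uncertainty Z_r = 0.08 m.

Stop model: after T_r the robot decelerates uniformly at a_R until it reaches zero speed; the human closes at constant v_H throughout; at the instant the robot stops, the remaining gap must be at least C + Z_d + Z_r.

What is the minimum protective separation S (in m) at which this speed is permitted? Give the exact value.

S_min = 331/250 m = 1.3240 m

T_s = v_R/a_R = (3/5)/(6/5) = 0.5000 s
robot in T_r: 0.6000·0.0800 = 0.0480 m
robot covers 0.6000·0.5000 − ½·1.2000·0.5000² = 0.1500 m while stopping
person approaches 1.2000·(0.0800+0.5000) = 0.6960 m
C+Z_d+Z_r = 0.2500+0.1000+0.0800 = 0.4300 m
S_min ≈ 0.0480+0.1500+0.6960+0.4300  ⇒  S_min = 331/250 m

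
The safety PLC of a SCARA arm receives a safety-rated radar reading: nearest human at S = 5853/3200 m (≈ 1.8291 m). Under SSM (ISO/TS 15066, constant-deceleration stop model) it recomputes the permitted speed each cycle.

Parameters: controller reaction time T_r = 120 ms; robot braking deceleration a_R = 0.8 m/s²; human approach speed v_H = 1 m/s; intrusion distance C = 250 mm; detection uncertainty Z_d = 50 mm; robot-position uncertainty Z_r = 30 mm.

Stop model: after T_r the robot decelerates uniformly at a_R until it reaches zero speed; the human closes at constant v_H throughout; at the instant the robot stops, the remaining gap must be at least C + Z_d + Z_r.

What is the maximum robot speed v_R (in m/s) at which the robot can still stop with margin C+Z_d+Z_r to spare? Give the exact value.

v_R_max = 3/4 m/s = 0.7500 m/s

quadratic (5/8)·v² + (137/100)·v + (-4413/3200) = 0
  disc = (137/100)² − 4·(5/8)·(-4413/3200) = 851929/160000 ; √disc = 923/400
  v_R = (−(137/100) + 923/400) / (2·(5/8)) = 3/4 m/s
check:
T_s = v_R/a_R = (3/4)/(4/5) = 0.9375 s
robot covers v_R·T_r = 0.7500·0.1200 = 0.0900 m before braking
robot covers 0.7500·0.9375 − ½·0.8000·0.9375² = 0.3516 m while stopping
person approaches 1.0000·(0.1200+0.9375) = 1.0575 m
margins: 0.2500+0.0500+0.0300 = 0.3300 m
sum ≈ 0.0900+0.3516+1.0575+0.3300 ≈ 1.8291 m = S ✓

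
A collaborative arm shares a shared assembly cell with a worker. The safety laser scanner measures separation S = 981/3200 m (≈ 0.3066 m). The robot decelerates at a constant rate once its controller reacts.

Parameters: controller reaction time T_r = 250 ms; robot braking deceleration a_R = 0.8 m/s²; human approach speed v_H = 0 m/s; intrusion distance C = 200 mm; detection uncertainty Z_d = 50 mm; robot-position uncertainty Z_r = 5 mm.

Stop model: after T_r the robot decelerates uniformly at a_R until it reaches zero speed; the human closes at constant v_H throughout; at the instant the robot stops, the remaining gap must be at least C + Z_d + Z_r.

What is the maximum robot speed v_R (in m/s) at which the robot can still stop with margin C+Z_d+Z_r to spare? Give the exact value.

v_R_max = 3/20 m/s = 0.1500 m/s

collect terms ⇒ (5/8)·v_R² + (1/4)·v_R + (-33/640) = 0
  disc = (1/4)² − 4·(5/8)·(-33/640) = 49/256 ; √disc = 7/16
  v_R = (−(1/4) + 7/16) / (2·(5/8)) = 3/20 m/s
check:
stop time T_s = (3/20)/(4/5) = 0.1875 s
robot covers v_R·T_r = 0.1500·0.2500 = 0.0375 m before braking
braking distance = 0.1500²/(2·0.8000) = 0.0141 m
person approaches 0.0000·(0.2500+0.1875) = 0.0000 m
residual clearance needed = 0.2000+0.0500+0.0050 = 0.2550 m
sum ≈ 0.0375+0.0141+0.0000+0.2550 ≈ 0.3066 m = S ✓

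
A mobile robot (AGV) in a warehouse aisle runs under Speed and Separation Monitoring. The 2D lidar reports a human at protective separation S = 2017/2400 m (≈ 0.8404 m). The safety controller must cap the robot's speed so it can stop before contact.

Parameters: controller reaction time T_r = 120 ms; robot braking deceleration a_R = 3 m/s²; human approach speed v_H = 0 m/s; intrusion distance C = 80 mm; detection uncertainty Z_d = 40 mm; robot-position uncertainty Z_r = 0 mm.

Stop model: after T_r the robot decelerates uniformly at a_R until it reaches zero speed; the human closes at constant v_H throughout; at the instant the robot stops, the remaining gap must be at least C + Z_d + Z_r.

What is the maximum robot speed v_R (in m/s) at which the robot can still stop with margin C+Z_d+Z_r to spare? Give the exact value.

v_R_max = 7/4 m/s = 1.7500 m/s

collect terms ⇒ (1/6)·v_R² + (3/25)·v_R + (-1729/2400) = 0
  disc = (3/25)² − 4·(1/6)·(-1729/2400) = 44521/90000 ; √disc = 211/300
  v_R = (−(3/25) + 211/300) / (2·(1/6)) = 7/4 m/s
check:
T_s = v_R/a_R = (7/4)/3 = 0.5833 s
robot covers v_R·T_r = 1.7500·0.1200 = 0.2100 m before braking
robot covers 1.7500·0.5833 − ½·3.0000·0.5833² = 0.5104 m while stopping
human over T_r+T_s: 0.0000·(0.1200+0.5833) = 0.0000 m
C+Z_d+Z_r = 0.0800+0.0400+0.0000 = 0.1200 m
sum ≈ 0.2100+0.5104+0.0000+0.1200 ≈ 0.8404 m = S ✓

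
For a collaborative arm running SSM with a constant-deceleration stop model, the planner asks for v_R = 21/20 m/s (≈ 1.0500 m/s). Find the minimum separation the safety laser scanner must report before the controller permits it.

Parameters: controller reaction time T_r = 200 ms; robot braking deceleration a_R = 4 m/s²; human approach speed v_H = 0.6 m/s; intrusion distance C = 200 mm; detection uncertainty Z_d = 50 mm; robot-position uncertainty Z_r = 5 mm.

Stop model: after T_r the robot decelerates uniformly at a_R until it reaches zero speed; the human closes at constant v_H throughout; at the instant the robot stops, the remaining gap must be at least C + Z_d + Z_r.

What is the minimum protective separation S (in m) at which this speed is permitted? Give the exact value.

S_min = 2817/3200 m = 0.8803 m

stop time T_s = (21/20)/4 = 0.2625 s
reaction-phase robot travel = 1.0500·0.2000 = 0.2100 m
robot under decel: 1.0500²/(2·4.0000) = 0.1378 m
human closes 0.6000·0.4625 = 0.2775 m
residual clearance needed = 0.2000+0.0500+0.0050 = 0.2550 m
S_min ≈ 0.2100+0.1378+0.2775+0.2550  ⇒  S_min = 2817/3200 m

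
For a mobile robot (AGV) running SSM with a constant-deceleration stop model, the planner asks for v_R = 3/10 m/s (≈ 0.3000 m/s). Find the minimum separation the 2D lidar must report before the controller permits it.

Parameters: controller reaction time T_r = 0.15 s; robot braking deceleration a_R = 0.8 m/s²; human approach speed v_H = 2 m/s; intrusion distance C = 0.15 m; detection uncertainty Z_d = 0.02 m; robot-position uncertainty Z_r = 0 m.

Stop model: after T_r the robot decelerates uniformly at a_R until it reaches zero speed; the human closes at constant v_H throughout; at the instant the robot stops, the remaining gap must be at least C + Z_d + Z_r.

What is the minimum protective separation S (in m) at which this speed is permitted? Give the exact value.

stop time T_s = (3/10)/(4/5) = 0.3750 s
robot covers v_R·T_r = 0.3000·0.1500 = 0.0450 m before braking
robot covers 0.3000·0.3750 − ½·0.8000·0.3750² = 0.0563 m while stopping
person approaches 2.0000·(0.1500+0.3750) = 1.0500 m
residual clearance needed = 0.1500+0.0200+0.0000 = 0.1700 m
S_min ≈ 0.0450+0.0563+1.0500+0.1700  ⇒  S_min = 1057/800 m

S_min = 1057/800 m = 1.3213 m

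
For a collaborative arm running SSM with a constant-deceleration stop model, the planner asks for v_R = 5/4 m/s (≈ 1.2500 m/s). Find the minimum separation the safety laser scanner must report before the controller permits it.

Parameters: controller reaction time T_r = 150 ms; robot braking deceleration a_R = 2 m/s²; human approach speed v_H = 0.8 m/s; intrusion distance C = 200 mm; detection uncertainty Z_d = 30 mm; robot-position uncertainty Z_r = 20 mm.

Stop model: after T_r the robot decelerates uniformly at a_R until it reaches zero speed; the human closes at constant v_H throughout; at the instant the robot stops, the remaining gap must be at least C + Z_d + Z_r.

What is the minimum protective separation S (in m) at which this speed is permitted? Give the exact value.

S_min = 2317/1600 m = 1.4481 m

stop time T_s = (5/4)/2 = 0.6250 s
robot covers v_R·T_r = 1.2500·0.1500 = 0.1875 m before braking
robot under decel: 1.2500²/(2·2.0000) = 0.3906 m
human closes 0.8000·0.7750 = 0.6200 m
C+Z_d+Z_r = 0.2000+0.0300+0.0200 = 0.2500 m
S_min ≈ 0.1875+0.3906+0.6200+0.2500  ⇒  S_min = 2317/1600 m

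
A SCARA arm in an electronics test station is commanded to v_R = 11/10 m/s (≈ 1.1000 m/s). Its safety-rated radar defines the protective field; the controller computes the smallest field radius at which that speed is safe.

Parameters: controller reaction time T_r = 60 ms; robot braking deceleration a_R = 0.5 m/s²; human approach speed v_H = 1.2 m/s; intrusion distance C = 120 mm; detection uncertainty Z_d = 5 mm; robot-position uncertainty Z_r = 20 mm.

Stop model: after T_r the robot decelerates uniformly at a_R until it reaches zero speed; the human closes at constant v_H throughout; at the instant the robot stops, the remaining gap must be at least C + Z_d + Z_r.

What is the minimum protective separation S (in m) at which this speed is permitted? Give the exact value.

stop time T_s = (11/10)/(1/2) = 2.2000 s
reaction-phase robot travel = 1.1000·0.0600 = 0.0660 m
robot covers 1.1000·2.2000 − ½·0.5000·2.2000² = 1.2100 m while stopping
person approaches 1.2000·(0.0600+2.2000) = 2.7120 m
residual clearance needed = 0.1200+0.0050+0.0200 = 0.1450 m
S_min ≈ 0.0660+1.2100+2.7120+0.1450  ⇒  S_min = 4133/1000 m

S_min = 4133/1000 m = 4.1330 m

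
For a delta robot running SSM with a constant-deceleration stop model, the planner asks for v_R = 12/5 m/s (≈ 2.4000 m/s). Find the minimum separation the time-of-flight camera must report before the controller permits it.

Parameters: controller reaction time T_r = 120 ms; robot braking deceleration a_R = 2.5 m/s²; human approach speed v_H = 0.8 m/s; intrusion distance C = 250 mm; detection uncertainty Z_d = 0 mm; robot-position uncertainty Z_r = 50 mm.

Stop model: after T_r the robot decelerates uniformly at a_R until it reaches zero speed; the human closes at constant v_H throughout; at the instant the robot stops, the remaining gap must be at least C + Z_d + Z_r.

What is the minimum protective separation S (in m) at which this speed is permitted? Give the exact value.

stop time T_s = (12/5)/(5/2) = 0.9600 s
reaction-phase robot travel = 2.4000·0.1200 = 0.2880 m
robot under decel: 2.4000²/(2·2.5000) = 1.1520 m
person approaches 0.8000·(0.1200+0.9600) = 0.8640 m
margins: 0.2500+0.0000+0.0500 = 0.3000 m
S_min ≈ 0.2880+1.1520+0.8640+0.3000  ⇒  S_min = 651/250 m

S_min = 651/250 m = 2.6040 m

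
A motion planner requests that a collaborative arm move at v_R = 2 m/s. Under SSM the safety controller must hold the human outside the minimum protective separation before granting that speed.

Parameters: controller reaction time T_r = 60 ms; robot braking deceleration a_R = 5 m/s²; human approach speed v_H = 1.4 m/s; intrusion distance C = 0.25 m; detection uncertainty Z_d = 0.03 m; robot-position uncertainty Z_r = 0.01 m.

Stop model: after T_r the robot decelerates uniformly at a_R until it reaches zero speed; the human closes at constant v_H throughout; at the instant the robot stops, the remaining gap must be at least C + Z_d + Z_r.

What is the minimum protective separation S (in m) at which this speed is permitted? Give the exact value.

braking lasts T_s = 2/5 = 0.4000 s
reaction-phase robot travel = 2.0000·0.0600 = 0.1200 m
robot covers 2.0000·0.4000 − ½·5.0000·0.4000² = 0.4000 m while stopping
human over T_r+T_s: 1.4000·(0.0600+0.4000) = 0.6440 m
margins: 0.2500+0.0300+0.0100 = 0.2900 m
S_min ≈ 0.1200+0.4000+0.6440+0.2900  ⇒  S_min = 727/500 m

S_min = 727/500 m = 1.4540 m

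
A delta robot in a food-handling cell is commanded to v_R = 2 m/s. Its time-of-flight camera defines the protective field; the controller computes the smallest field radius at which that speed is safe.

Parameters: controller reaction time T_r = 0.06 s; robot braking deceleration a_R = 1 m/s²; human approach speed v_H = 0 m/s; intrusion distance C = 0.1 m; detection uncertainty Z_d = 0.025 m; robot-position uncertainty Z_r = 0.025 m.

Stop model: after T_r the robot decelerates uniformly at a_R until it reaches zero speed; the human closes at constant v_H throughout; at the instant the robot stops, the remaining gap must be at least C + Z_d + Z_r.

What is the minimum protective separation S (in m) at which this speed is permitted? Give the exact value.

S_min = 227/100 m = 2.2700 m

stop time T_s = 2/1 = 2.0000 s
robot covers v_R·T_r = 2.0000·0.0600 = 0.1200 m before braking
robot under decel: 2.0000²/(2·1.0000) = 2.0000 m
person approaches 0.0000·(0.0600+2.0000) = 0.0000 m
margins: 0.1000+0.0250+0.0250 = 0.1500 m
S_min ≈ 0.1200+2.0000+0.0000+0.1500  ⇒  S_min = 227/100 m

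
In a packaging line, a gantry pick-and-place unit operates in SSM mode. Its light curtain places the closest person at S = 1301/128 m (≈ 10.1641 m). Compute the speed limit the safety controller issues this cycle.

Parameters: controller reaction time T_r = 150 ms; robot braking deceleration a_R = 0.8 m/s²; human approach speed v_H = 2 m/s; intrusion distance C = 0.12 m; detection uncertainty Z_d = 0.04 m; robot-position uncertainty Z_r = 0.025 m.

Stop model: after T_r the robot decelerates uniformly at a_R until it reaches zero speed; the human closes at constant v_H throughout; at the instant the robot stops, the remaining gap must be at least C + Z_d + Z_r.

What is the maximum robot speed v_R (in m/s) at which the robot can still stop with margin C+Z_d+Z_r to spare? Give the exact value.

v_R_max = 47/20 m/s = 2.3500 m/s

at the boundary: (5/8)·v² + (53/20)·v + (-30973/3200) = 0
  disc = (53/20)² − 4·(5/8)·(-30973/3200) = 199809/6400 ; √disc = 447/80
  v_R = (−(53/20) + 447/80) / (2·(5/8)) = 47/20 m/s
check:
braking lasts T_s = (47/20)/(4/5) = 2.9375 s
robot covers v_R·T_r = 2.3500·0.1500 = 0.3525 m before braking
robot under decel: 2.3500²/(2·0.8000) = 3.4516 m
human over T_r+T_s: 2.0000·(0.1500+2.9375) = 6.1750 m
margins: 0.1200+0.0400+0.0250 = 0.1850 m
sum ≈ 0.3525+3.4516+6.1750+0.1850 ≈ 10.1641 m = S ✓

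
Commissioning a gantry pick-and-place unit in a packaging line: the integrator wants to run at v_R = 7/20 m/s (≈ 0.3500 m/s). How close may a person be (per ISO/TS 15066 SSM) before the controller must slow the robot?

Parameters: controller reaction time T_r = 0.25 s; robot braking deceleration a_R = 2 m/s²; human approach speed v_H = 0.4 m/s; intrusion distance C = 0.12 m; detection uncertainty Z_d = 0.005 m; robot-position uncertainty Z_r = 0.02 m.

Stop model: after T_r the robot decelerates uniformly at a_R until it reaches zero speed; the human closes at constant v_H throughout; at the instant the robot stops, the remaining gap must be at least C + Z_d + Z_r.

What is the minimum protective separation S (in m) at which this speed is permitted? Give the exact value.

S_min = 693/1600 m = 0.4331 m

T_s = v_R/a_R = (7/20)/2 = 0.1750 s
robot covers v_R·T_r = 0.3500·0.2500 = 0.0875 m before braking
braking distance = 0.3500²/(2·2.0000) = 0.0306 m
human over T_r+T_s: 0.4000·(0.2500+0.1750) = 0.1700 m
residual clearance needed = 0.1200+0.0050+0.0200 = 0.1450 m
S_min ≈ 0.0875+0.0306+0.1700+0.1450  ⇒  S_min = 693/1600 m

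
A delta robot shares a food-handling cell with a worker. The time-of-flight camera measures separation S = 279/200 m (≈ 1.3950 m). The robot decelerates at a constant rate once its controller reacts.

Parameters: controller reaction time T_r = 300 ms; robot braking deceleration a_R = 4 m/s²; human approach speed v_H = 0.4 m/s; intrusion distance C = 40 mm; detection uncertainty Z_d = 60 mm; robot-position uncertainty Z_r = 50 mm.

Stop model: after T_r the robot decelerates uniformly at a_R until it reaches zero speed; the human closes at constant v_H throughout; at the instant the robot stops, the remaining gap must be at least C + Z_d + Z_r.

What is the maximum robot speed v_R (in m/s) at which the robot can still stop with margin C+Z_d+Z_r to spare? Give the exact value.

v_R_max = 9/5 m/s = 1.8000 m/s

collect terms ⇒ (1/8)·v_R² + (2/5)·v_R + (-9/8) = 0
  disc = (2/5)² − 4·(1/8)·(-9/8) = 289/400 ; √disc = 17/20
  v_R = (−(2/5) + 17/20) / (2·(1/8)) = 9/5 m/s
check:
stop time T_s = (9/5)/4 = 0.4500 s
reaction-phase robot travel = 1.8000·0.3000 = 0.5400 m
robot under decel: 1.8000²/(2·4.0000) = 0.4050 m
human over T_r+T_s: 0.4000·(0.3000+0.4500) = 0.3000 m
margins: 0.0400+0.0600+0.0500 = 0.1500 m
sum ≈ 0.5400+0.4050+0.3000+0.1500 ≈ 1.3950 m = S ✓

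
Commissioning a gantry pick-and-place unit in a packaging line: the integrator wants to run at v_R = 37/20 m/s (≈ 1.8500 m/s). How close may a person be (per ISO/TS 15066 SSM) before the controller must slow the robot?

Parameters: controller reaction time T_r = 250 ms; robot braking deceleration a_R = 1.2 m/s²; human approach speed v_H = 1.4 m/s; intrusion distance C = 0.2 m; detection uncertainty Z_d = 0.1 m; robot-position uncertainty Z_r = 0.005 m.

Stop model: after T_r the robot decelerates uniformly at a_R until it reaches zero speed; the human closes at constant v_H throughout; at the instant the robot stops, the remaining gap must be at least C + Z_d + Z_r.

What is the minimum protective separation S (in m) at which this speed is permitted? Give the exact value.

S_min = 7523/1600 m = 4.7019 m

braking lasts T_s = (37/20)/(6/5) = 1.5417 s
robot in T_r: 1.8500·0.2500 = 0.4625 m
robot under decel: 1.8500²/(2·1.2000) = 1.4260 m
human closes 1.4000·1.7917 = 2.5083 m
residual clearance needed = 0.2000+0.1000+0.0050 = 0.3050 m
S_min ≈ 0.4625+1.4260+2.5083+0.3050  ⇒  S_min = 7523/1600 m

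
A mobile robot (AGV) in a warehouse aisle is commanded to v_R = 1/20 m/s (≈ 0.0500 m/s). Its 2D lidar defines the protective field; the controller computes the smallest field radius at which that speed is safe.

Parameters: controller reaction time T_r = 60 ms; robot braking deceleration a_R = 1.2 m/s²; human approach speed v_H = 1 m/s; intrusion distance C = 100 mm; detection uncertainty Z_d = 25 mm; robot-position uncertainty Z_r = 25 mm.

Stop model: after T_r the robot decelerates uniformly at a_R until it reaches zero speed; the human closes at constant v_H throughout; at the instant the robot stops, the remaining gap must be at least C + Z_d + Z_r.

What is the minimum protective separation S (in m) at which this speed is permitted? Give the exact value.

S_min = 6137/24000 m = 0.2557 m

stop time T_s = (1/20)/(6/5) = 0.0417 s
robot in T_r: 0.0500·0.0600 = 0.0030 m
robot covers 0.0500·0.0417 − ½·1.2000·0.0417² = 0.0010 m while stopping
human over T_r+T_s: 1.0000·(0.0600+0.0417) = 0.1017 m
margins: 0.1000+0.0250+0.0250 = 0.1500 m
S_min ≈ 0.0030+0.0010+0.1017+0.1500  ⇒  S_min = 6137/24000 m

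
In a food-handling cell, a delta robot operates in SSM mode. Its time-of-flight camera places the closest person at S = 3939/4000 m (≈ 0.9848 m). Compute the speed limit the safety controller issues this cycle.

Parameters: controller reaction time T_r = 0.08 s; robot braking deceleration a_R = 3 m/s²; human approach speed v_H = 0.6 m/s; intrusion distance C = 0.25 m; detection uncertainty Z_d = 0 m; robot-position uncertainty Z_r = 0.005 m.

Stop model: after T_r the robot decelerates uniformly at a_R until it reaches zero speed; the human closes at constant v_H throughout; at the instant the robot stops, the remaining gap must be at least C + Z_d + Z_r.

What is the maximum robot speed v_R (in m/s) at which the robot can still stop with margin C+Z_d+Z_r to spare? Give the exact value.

at the boundary: (1/6)·v² + (7/25)·v + (-2727/4000) = 0
  disc = (7/25)² − 4·(1/6)·(-2727/4000) = 5329/10000 ; √disc = 73/100
  v_R = (−(7/25) + 73/100) / (2·(1/6)) = 27/20 m/s
check:
braking lasts T_s = (27/20)/3 = 0.4500 s
reaction-phase robot travel = 1.3500·0.0800 = 0.1080 m
braking distance = 1.3500²/(2·3.0000) = 0.3038 m
human closes 0.6000·0.5300 = 0.3180 m
residual clearance needed = 0.2500+0.0000+0.0050 = 0.2550 m
sum ≈ 0.1080+0.3038+0.3180+0.2550 ≈ 0.9848 m = S ✓

v_R_max = 27/20 m/s = 1.3500 m/s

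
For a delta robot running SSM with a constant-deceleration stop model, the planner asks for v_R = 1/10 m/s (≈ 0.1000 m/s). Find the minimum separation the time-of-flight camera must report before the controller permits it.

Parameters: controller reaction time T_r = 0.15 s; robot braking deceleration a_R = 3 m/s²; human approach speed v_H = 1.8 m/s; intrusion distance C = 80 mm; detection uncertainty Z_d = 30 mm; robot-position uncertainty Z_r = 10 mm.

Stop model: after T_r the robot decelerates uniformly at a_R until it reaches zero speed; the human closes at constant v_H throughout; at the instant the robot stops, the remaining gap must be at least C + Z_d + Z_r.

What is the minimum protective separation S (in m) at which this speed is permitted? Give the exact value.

braking lasts T_s = (1/10)/3 = 0.0333 s
reaction-phase robot travel = 0.1000·0.1500 = 0.0150 m
robot under decel: 0.1000²/(2·3.0000) = 0.0017 m
person approaches 1.8000·(0.1500+0.0333) = 0.3300 m
C+Z_d+Z_r = 0.0800+0.0300+0.0100 = 0.1200 m
S_min ≈ 0.0150+0.0017+0.3300+0.1200  ⇒  S_min = 7/15 m

S_min = 7/15 m = 0.4667 m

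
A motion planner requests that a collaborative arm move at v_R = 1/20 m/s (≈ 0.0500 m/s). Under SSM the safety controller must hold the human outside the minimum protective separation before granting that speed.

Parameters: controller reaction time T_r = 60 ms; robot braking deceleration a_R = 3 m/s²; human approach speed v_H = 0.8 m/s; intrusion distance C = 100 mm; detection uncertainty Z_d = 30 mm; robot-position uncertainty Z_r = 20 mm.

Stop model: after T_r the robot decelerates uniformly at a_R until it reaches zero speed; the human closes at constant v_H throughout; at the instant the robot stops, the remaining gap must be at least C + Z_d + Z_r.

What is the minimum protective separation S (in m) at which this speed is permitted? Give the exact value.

S_min = 859/4000 m = 0.2147 m

braking lasts T_s = (1/20)/3 = 0.0167 s
reaction-phase robot travel = 0.0500·0.0600 = 0.0030 m
braking distance = 0.0500²/(2·3.0000) = 0.0004 m
person approaches 0.8000·(0.0600+0.0167) = 0.0613 m
margins: 0.1000+0.0300+0.0200 = 0.1500 m
S_min ≈ 0.0030+0.0004+0.0613+0.1500  ⇒  S_min = 859/4000 m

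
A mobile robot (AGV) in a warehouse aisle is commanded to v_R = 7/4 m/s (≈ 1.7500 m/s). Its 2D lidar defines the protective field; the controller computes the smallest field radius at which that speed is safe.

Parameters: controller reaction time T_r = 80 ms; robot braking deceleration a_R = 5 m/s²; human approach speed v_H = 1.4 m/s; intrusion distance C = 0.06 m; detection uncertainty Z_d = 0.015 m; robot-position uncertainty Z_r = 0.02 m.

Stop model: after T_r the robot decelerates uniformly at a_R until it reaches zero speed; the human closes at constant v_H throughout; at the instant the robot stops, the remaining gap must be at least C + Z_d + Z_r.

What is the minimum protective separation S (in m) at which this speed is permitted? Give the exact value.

braking lasts T_s = (7/4)/5 = 0.3500 s
reaction-phase robot travel = 1.7500·0.0800 = 0.1400 m
braking distance = 1.7500²/(2·5.0000) = 0.3063 m
human closes 1.4000·0.4300 = 0.6020 m
margins: 0.0600+0.0150+0.0200 = 0.0950 m
S_min ≈ 0.1400+0.3063+0.6020+0.0950  ⇒  S_min = 4573/4000 m

S_min = 4573/4000 m = 1.1433 m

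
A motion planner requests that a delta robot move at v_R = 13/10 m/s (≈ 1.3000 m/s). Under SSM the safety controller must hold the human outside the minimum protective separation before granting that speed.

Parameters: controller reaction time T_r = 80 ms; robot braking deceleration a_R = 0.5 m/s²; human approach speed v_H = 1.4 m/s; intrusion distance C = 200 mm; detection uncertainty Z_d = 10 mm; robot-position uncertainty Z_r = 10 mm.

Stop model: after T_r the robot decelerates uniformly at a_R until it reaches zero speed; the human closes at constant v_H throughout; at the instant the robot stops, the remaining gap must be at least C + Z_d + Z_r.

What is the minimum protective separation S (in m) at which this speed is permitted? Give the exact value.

braking lasts T_s = (13/10)/(1/2) = 2.6000 s
robot covers v_R·T_r = 1.3000·0.0800 = 0.1040 m before braking
robot covers 1.3000·2.6000 − ½·0.5000·2.6000² = 1.6900 m while stopping
human over T_r+T_s: 1.4000·(0.0800+2.6000) = 3.7520 m
residual clearance needed = 0.2000+0.0100+0.0100 = 0.2200 m
S_min ≈ 0.1040+1.6900+3.7520+0.2200  ⇒  S_min = 2883/500 m

S_min = 2883/500 m = 5.7660 m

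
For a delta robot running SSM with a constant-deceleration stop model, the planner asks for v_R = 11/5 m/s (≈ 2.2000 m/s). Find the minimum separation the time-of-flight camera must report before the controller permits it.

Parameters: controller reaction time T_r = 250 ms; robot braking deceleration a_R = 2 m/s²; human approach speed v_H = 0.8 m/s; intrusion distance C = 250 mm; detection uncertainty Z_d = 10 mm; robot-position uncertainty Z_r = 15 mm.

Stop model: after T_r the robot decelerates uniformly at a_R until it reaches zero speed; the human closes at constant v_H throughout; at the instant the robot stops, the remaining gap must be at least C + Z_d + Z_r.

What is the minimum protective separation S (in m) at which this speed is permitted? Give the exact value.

T_s = v_R/a_R = (11/5)/2 = 1.1000 s
robot covers v_R·T_r = 2.2000·0.2500 = 0.5500 m before braking
braking distance = 2.2000²/(2·2.0000) = 1.2100 m
human closes 0.8000·1.3500 = 1.0800 m
margins: 0.2500+0.0100+0.0150 = 0.2750 m
S_min ≈ 0.5500+1.2100+1.0800+0.2750  ⇒  S_min = 623/200 m

S_min = 623/200 m = 3.1150 m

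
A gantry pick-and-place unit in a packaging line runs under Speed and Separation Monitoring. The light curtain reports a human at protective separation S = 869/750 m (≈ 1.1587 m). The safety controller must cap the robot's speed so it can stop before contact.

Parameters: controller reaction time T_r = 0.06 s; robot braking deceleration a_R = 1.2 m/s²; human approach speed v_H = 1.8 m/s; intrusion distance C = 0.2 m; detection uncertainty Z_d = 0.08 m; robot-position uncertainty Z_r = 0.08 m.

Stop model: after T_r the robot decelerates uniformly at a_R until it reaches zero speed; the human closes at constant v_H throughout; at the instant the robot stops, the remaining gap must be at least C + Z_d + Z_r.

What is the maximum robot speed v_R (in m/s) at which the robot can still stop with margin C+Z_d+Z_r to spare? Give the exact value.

v_R_max = 2/5 m/s = 0.4000 m/s

quadratic (5/12)·v² + (39/25)·v + (-259/375) = 0
  disc = (39/25)² − 4·(5/12)·(-259/375) = 20164/5625 ; √disc = 142/75
  v_R = (−(39/25) + 142/75) / (2·(5/12)) = 2/5 m/s
check:
braking lasts T_s = (2/5)/(6/5) = 0.3333 s
robot in T_r: 0.4000·0.0600 = 0.0240 m
robot under decel: 0.4000²/(2·1.2000) = 0.0667 m
human closes 1.8000·0.3933 = 0.7080 m
margins: 0.2000+0.0800+0.0800 = 0.3600 m
sum ≈ 0.0240+0.0667+0.7080+0.3600 ≈ 1.1587 m = S ✓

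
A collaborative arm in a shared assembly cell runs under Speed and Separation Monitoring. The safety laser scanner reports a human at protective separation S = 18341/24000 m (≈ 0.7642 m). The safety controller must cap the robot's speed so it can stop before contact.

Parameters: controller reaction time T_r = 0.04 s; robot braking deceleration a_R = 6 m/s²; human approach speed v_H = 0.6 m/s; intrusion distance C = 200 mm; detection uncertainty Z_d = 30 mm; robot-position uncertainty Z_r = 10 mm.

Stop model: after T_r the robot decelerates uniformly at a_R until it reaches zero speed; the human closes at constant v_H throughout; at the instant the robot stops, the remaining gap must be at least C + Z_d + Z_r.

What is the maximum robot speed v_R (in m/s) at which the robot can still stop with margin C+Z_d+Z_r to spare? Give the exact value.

quadratic (1/12)·v² + (7/50)·v + (-2401/4800) = 0
  disc = (7/50)² − 4·(1/12)·(-2401/4800) = 67081/360000 ; √disc = 259/600
  v_R = (−(7/50) + 259/600) / (2·(1/12)) = 7/4 m/s
check:
T_s = v_R/a_R = (7/4)/6 = 0.2917 s
robot covers v_R·T_r = 1.7500·0.0400 = 0.0700 m before braking
robot covers 1.7500·0.2917 − ½·6.0000·0.2917² = 0.2552 m while stopping
human over T_r+T_s: 0.6000·(0.0400+0.2917) = 0.1990 m
residual clearance needed = 0.2000+0.0300+0.0100 = 0.2400 m
sum ≈ 0.0700+0.2552+0.1990+0.2400 ≈ 0.7642 m = S ✓

v_R_max = 7/4 m/s = 1.7500 m/s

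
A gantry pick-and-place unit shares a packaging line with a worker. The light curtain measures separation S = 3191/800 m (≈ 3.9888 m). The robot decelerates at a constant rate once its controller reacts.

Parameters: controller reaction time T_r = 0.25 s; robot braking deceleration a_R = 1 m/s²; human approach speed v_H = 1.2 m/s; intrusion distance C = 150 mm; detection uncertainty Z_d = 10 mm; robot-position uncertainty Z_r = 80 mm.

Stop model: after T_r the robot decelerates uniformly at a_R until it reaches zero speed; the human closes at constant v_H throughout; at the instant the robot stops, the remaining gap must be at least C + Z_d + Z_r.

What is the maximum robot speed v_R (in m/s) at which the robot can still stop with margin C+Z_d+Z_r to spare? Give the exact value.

v_R_max = 31/20 m/s = 1.5500 m/s

quadratic (1/2)·v² + (29/20)·v + (-2759/800) = 0
  disc = (29/20)² − 4·(1/2)·(-2759/800) = 9 ; √disc = 3
  v_R = (−(29/20) + 3) / (2·(1/2)) = 31/20 m/s
check:
stop time T_s = (31/20)/1 = 1.5500 s
robot in T_r: 1.5500·0.2500 = 0.3875 m
braking distance = 1.5500²/(2·1.0000) = 1.2012 m
person approaches 1.2000·(0.2500+1.5500) = 2.1600 m
C+Z_d+Z_r = 0.1500+0.0100+0.0800 = 0.2400 m
sum ≈ 0.3875+1.2012+2.1600+0.2400 ≈ 3.9888 m = S ✓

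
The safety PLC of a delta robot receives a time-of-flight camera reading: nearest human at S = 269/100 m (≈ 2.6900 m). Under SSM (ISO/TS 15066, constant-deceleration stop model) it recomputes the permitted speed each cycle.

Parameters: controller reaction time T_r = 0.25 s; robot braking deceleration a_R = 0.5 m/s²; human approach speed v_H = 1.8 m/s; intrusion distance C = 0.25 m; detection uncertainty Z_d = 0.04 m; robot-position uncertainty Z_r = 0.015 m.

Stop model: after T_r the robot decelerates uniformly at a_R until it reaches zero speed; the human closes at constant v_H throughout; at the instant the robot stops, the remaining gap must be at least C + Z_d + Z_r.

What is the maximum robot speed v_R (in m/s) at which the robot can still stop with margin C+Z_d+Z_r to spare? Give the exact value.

v_R_max = 9/20 m/s = 0.4500 m/s

quadratic (1)·v² + (77/20)·v + (-387/200) = 0
  disc = (77/20)² − 4·(1)·(-387/200) = 361/16 ; √disc = 19/4
  v_R = (−(77/20) + 19/4) / (2·(1)) = 9/20 m/s
check:
T_s = v_R/a_R = (9/20)/(1/2) = 0.9000 s
reaction-phase robot travel = 0.4500·0.2500 = 0.1125 m
robot covers 0.4500·0.9000 − ½·0.5000·0.9000² = 0.2025 m while stopping
human over T_r+T_s: 1.8000·(0.2500+0.9000) = 2.0700 m
margins: 0.2500+0.0400+0.0150 = 0.3050 m
sum ≈ 0.1125+0.2025+2.0700+0.3050 ≈ 2.6900 m = S ✓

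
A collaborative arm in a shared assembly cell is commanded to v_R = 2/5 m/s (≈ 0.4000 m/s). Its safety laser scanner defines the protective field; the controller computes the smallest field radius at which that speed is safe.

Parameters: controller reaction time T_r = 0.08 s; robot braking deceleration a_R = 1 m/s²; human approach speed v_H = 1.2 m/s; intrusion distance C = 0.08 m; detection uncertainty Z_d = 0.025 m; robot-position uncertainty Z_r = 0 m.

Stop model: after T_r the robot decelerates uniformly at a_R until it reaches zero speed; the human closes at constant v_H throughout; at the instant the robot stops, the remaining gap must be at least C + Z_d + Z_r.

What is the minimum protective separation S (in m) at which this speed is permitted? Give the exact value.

T_s = v_R/a_R = (2/5)/1 = 0.4000 s
robot in T_r: 0.4000·0.0800 = 0.0320 m
robot under decel: 0.4000²/(2·1.0000) = 0.0800 m
person approaches 1.2000·(0.0800+0.4000) = 0.5760 m
margins: 0.0800+0.0250+0.0000 = 0.1050 m
S_min ≈ 0.0320+0.0800+0.5760+0.1050  ⇒  S_min = 793/1000 m

S_min = 793/1000 m = 0.7930 m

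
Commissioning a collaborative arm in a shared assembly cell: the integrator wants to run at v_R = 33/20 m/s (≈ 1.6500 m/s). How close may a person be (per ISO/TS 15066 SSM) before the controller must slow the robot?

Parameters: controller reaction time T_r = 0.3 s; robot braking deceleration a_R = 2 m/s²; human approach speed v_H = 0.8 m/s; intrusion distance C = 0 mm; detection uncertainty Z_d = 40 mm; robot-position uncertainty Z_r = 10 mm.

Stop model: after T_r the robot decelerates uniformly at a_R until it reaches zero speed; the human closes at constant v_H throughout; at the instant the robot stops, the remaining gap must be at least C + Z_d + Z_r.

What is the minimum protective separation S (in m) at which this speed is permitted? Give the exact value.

T_s = v_R/a_R = (33/20)/2 = 0.8250 s
reaction-phase robot travel = 1.6500·0.3000 = 0.4950 m
robot under decel: 1.6500²/(2·2.0000) = 0.6806 m
human closes 0.8000·1.1250 = 0.9000 m
C+Z_d+Z_r = 0.0000+0.0400+0.0100 = 0.0500 m
S_min ≈ 0.4950+0.6806+0.9000+0.0500  ⇒  S_min = 3401/1600 m

S_min = 3401/1600 m = 2.1256 m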